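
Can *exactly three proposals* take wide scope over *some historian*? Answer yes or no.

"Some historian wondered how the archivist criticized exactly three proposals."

No

Structurally, *exactly three proposals* is inside the embedded question *how the archivist criticized exactly three proposals*.
The wh-island constraint blocks QR out of an embedded interrogative.
So *exactly three proposals* cannot raise high enough to outscope *some historian*; only the surface ordering *some historian* > *exactly three proposals* is available.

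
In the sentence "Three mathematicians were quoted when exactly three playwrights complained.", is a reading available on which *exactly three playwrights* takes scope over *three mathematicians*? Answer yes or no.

*exactly three playwrights* sits inside the adjunct clause *when exactly three playwrights complained*.
Adverbial clauses are not L-marked, so they are barriers for QR — the quantifier cannot escape the adjunct.
So *exactly three playwrights* cannot raise high enough to outscope *three mathematicians*; only the surface ordering *three mathematicians* > *exactly three playwrights* is available.

No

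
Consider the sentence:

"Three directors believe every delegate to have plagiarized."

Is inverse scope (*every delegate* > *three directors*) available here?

Yes

ECM infinitives lack a CP barrier, so *every delegate* can QR over the matrix subject *three directors*.
QR within a single clause is free, so the lower quantifier may take scope over the higher one.
The sentence is scopally ambiguous between *three directors* > *every delegate* and *every delegate* > *three directors*.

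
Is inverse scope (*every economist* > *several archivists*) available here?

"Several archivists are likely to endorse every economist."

Yes

The matrix predicate is a raising verb, whose infinitival complement is not a scope island — *every economist* can QR into the matrix clause.
Ordinary QR to a clause-peripheral position gives the wide-scope LF for the lower DP.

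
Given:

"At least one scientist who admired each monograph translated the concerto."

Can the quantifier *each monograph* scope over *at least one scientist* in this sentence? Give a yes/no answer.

The target quantifier *each monograph* is part of the relative clause *who admired each monograph*.
QR out of a relative clause is ruled out by the relative-clause island constraint.
So *each monograph* cannot raise to a position above *at least one scientist*.

No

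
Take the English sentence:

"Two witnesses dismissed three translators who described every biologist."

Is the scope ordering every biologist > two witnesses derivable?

The DP *every biologist* is contained in the relative clause *who described every biologist* modifying *three translators*.
Relative clauses block scope extraction: QR cannot target a position outside the modified NP.
*every biologist* is confined to the island and cannot take scope over *two witnesses*.

No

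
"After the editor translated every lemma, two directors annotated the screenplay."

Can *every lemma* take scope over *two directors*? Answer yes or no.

No

*every lemma* sits inside the adjunct clause *after the editor translated every lemma*.
Adverbial clauses are not L-marked, so they are barriers for QR — the quantifier cannot escape the adjunct.
The ordering *every lemma* > *two directors* is therefore underivable.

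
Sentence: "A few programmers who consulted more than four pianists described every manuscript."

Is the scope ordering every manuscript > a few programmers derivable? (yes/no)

Yes

Although the sentence contains a relative clause (*who consulted more than four pianists*), *every manuscript* is outside it, in the matrix VP.
Ordinary QR to a clause-peripheral position gives the wide-scope LF for the lower DP.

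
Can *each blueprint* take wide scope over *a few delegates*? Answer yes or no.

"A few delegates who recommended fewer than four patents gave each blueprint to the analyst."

Yes

Although the sentence contains a relative clause (*who recommended fewer than four patents*), *each blueprint* is outside it, in the matrix VP.
QR within a single clause is free, so the lower quantifier may take scope over the higher one.
Both orderings are possible: *a few delegates* > *each blueprint* and *each blueprint* > *a few delegates*.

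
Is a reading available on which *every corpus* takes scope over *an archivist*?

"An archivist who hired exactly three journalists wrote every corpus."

Yes

Although the sentence contains a relative clause (*who hired exactly three journalists*), *every corpus* is outside it, in the matrix VP.
Ordinary QR to a clause-peripheral position gives the wide-scope LF for the lower DP.
The sentence is scopally ambiguous between *an archivist* > *every corpus* and *every corpus* > *an archivist*.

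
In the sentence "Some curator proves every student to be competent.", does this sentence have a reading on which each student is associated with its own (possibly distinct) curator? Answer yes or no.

The paraphrase describes the scope ordering *every student* > *some curator*.
This is an ECM construction: *every student* is the infinitival subject, Case-marked by the matrix verb, and the infinitive is transparent for QR.
Ordinary QR to a clause-peripheral position gives the wide-scope LF for the lower DP.

Yes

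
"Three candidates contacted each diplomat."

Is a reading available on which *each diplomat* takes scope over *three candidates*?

Yes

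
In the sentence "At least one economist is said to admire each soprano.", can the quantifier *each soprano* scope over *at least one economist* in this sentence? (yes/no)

Yes

Raising constructions are monoclausal for scope purposes; *each soprano* is not separated from *at least one economist* by any island.
QR within a single clause is free, so the lower quantifier may take scope over the higher one.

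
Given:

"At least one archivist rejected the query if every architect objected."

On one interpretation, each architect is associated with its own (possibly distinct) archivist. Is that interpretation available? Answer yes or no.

The described interpretation is the *every architect* > *at least one archivist* scoping.
*every architect* occurs within the adjunct clause *if every architect objected*.
Adjunct clauses are scope islands: a quantifier inside an adjunct cannot raise into the matrix clause.
The inverse ordering *every architect* > *at least one archivist* is therefore underivable.

No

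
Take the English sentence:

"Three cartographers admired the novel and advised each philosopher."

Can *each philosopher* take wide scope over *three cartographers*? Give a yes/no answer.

*each philosopher* occurs within one conjunct of the coordinate structure (*advised each philosopher*).
Asymmetric QR out of one conjunct violates the Coordinate Structure Constraint.
So the wide-scope reading for *each philosopher* is blocked.

No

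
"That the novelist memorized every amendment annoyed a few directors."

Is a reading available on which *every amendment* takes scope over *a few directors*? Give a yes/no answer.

*every amendment* sits inside the sentential subject *that the novelist memorized every amendment*.
The subject-island constraint blocks QR out of a clausal subject.
*every amendment* is confined to the island and cannot take scope over *a few directors*.

No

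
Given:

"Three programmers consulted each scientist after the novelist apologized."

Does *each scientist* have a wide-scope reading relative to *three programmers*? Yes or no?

Neither queried DP is inside the adjunct, so the adjunct-island constraint does not apply.
QR within a single clause is free, so the lower quantifier may take scope over the higher one.

Yes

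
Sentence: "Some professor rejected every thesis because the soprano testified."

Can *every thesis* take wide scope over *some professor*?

Although there is an adjunct clause, *every thesis* is in the main clause, not inside the adjunct.
QR within a single clause is free, so the lower quantifier may take scope over the higher one.

Yes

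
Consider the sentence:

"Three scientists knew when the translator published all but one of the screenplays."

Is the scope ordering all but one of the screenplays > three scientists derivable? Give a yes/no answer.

No

*all but one of the screenplays* occurs within the embedded question *when the translator published all but one of the screenplays*.
An indirect question is a wh-island; the filled [Spec,CP] blocks QR across the CP edge.
The inverse ordering *all but one of the screenplays* > *three scientists* is therefore underivable.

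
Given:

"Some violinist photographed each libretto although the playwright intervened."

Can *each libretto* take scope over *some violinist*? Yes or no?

Yes

The adjunct island is irrelevant here — *each libretto* and *some violinist* are both in the matrix clause.
Since no island is crossed, the inverse ordering is licensed alongside surface scope.
So *each libretto* > *some violinist* is among the available readings.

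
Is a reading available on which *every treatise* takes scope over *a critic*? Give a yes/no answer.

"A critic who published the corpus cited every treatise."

Although the sentence contains a relative clause (*who published the corpus*), *every treatise* is outside it, in the matrix VP.
Ordinary QR to a clause-peripheral position gives the wide-scope LF for the lower DP.

Yes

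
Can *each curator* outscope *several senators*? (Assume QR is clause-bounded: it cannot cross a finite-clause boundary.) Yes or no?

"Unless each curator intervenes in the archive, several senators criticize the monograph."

No

Structurally, *each curator* is inside the adjunct clause *unless each curator intervenes in the archive*.
Since the clause is an adjunct (not a complement), the Adjunct Condition blocks QR across its edge.
So the wide-scope reading for *each curator* is blocked.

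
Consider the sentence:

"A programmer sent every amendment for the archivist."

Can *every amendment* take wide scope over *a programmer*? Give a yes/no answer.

*every amendment* and *a programmer* are in the same minimal clause.
Ordinary QR to a clause-peripheral position gives the wide-scope LF for the lower DP.

Yes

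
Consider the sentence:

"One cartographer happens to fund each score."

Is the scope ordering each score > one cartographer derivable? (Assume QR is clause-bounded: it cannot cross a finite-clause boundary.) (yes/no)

Yes

Raising constructions are monoclausal for scope purposes; *each score* is not separated from *one cartographer* by any island.
Nothing blocks QR of the lower DP to a position above the higher one, so inverse scope is available.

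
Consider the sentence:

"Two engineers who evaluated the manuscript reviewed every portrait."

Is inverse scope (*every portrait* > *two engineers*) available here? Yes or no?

Yes

*every portrait* is a matrix argument; only *two engineers* is modified by the relative clause *who evaluated the manuscript*, so the RC island is irrelevant to the target quantifier.
QR within a single clause is free, so the lower quantifier may take scope over the higher one.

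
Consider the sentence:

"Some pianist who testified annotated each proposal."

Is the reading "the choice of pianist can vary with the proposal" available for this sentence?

This is the *each proposal* > *some pianist* reading.
*each proposal* sits in the matrix clause, not in the relative clause on *some pianist*.
Ordinary QR to a clause-peripheral position gives the wide-scope LF for the lower DP.
The sentence is scopally ambiguous between *some pianist* > *each proposal* and *each proposal* > *some pianist*.

Yes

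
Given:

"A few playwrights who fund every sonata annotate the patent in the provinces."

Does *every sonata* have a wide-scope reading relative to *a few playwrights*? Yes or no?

No

*every sonata* is embedded in the relative clause *who fund every sonata*.
Quantifiers inside a relative clause are trapped there; the RC boundary blocks QR.
Hence only narrow scope for *every sonata* (under *a few playwrights*) survives.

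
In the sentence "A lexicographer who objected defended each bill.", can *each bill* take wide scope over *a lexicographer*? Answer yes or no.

Yes

*each bill* sits in the matrix clause, not in the relative clause on *a lexicographer*.
With no island boundary between them, the object can take inverse scope over the subject via ordinary QR within the clause.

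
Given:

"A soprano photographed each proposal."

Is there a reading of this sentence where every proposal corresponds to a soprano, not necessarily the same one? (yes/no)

This is the *each proposal* > *a soprano* reading.
*each proposal* and *a soprano* are in the same minimal clause.
Ordinary QR to a clause-peripheral position gives the wide-scope LF for the lower DP.

Yes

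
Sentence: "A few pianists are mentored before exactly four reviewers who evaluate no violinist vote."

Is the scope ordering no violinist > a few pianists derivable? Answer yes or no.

Structurally, *no violinist* is inside the relative clause *who evaluate no violinist*, which is itself inside the adjunct *before exactly four reviewers who evaluate no violinist vote*.
Two island boundaries intervene — the relative clause and the adjunct. Either alone would block QR.
The inverse ordering *no violinist* > *a few pianists* is therefore underivable.

No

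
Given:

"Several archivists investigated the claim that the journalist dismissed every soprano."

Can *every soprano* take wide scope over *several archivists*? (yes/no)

*every soprano* is embedded in the complex NP *the claim that the journalist dismissed every soprano*.
The complex NP is opaque for QR — the quantifier is frozen inside the noun's complement.
There is no licit LF on which *every soprano* c-commands *several archivists*.

No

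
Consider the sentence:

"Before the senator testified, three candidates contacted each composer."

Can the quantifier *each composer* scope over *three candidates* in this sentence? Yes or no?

Yes

Neither queried DP is inside the adjunct, so the adjunct-island constraint does not apply.
Ordinary QR to a clause-peripheral position gives the wide-scope LF for the lower DP.
So *each composer* > *three candidates* is among the available readings.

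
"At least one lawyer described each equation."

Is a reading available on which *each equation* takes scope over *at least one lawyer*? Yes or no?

Both DPs are arguments of the same predicate; there is no clause or island boundary between them.
Since no island is crossed, the inverse ordering is licensed alongside surface scope.

Yes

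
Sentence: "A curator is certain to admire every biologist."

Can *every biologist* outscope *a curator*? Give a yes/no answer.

Yes

*every biologist* is inside a raising infinitive, which is transparent to QR (no CP barrier), so it behaves as a matrix argument.
Nothing blocks QR of the lower DP to a position above the higher one, so inverse scope is available.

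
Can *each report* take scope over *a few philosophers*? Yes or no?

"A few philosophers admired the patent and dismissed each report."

The target quantifier *each report* is part of one conjunct of the coordinate structure (*dismissed each report*).
QR out of a conjunct would have to apply non-ATB, which the CSC forbids.
*each report* > *a few philosophers* would require crossing that boundary, which is illicit.

No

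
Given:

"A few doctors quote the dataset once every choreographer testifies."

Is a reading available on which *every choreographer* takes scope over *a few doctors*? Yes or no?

*every choreographer* sits inside the adjunct clause *once every choreographer testifies*.
Adverbial clauses are not L-marked, so they are barriers for QR — the quantifier cannot escape the adjunct.
So *every choreographer* cannot raise to a position above *a few doctors*.

No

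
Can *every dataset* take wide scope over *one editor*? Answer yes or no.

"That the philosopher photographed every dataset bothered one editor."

No

Structurally, *every dataset* is inside the sentential subject *that the philosopher photographed every dataset*.
The subject-island constraint blocks QR out of a clausal subject.
So the wide-scope reading for *every dataset* is blocked.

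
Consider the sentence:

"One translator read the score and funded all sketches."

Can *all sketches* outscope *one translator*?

No

*all sketches* is embedded in one conjunct of the coordinate structure (*funded all sketches*).
Asymmetric QR out of one conjunct violates the Coordinate Structure Constraint.
So *all sketches* cannot raise to a position above *one translator*.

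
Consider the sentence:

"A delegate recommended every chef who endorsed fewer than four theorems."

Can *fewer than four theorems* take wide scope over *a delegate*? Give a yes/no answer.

No

*fewer than four theorems* occurs within the relative clause *who endorsed fewer than four theorems* modifying *every chef*.
Relative clauses are scope islands: a quantifier cannot QR out of a relative clause to take scope in the matrix clause.
*fewer than four theorems* is confined to the island and cannot take scope over *a delegate*.
(Only the surface reading survives: one fixed delegate with respect to all the relevant theorems.)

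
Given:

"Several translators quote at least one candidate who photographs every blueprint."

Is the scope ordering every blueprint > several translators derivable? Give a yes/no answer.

No

The target quantifier *every blueprint* is part of the relative clause *who photographs every blueprint* modifying *at least one candidate*.
A relative clause is a scope island — quantifier raising cannot cross its boundary.
So *every blueprint* cannot raise to a position above *several translators*.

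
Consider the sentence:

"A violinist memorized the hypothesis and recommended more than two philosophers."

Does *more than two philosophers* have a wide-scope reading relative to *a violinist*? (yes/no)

The DP *more than two philosophers* is contained in one conjunct of the coordinate structure (*recommended more than two philosophers*).
QR out of a conjunct would have to apply non-ATB, which the CSC forbids.
*more than two philosophers* is confined to the island and cannot take scope over *a violinist*.

No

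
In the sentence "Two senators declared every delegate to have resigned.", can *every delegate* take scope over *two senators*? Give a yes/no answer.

Yes

The ECM infinitive is scope-transparent — *every delegate* is free to raise above *two senators*.
Since no island is crossed, the inverse ordering is licensed alongside surface scope.
The sentence is scopally ambiguous between *two senators* > *every delegate* and *every delegate* > *two senators*.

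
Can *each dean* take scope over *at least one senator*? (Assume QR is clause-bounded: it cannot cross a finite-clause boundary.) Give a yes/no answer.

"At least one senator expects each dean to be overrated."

This is an ECM construction: *each dean* is the infinitival subject, Case-marked by the matrix verb, and the infinitive is transparent for QR.
No island intervenes, so both surface and inverse scope are derivable.

Yes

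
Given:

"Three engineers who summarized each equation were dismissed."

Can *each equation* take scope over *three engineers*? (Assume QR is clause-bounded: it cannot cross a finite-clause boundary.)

*each equation* sits inside the relative clause *who summarized each equation*.
Quantifiers inside a relative clause are trapped there; the RC boundary blocks QR.
There is no licit LF on which *each equation* c-commands *three engineers*.

No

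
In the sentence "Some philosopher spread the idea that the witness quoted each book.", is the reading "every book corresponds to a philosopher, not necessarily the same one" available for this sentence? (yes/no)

No

The paraphrase describes the scope ordering *each book* > *some philosopher*.
*each book* occurs within the complex NP *the idea that the witness quoted each book*.
The complex NP is opaque for QR — the quantifier is frozen inside the noun's complement.
The inverse ordering *each book* > *some philosopher* is therefore underivable.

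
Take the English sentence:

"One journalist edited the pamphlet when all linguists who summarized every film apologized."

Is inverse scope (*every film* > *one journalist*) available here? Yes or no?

No

The DP *every film* is contained in the relative clause *who summarized every film*, which is itself inside the adjunct *when all linguists who summarized every film apologized*.
Even if one barrier were somehow void, the other would still block QR.
The inverse ordering *every film* > *one journalist* is therefore underivable.
(Only the surface reading survives: one fixed journalist with respect to all the relevant films.)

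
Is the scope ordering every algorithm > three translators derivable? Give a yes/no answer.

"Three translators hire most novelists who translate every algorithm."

No

*every algorithm* occurs within the relative clause *who translate every algorithm* modifying *most novelists*.
Quantifiers inside a relative clause are trapped there; the RC boundary blocks QR.
The inverse ordering *every algorithm* > *three translators* is therefore underivable.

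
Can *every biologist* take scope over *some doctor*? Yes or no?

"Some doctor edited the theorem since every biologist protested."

*every biologist* is embedded in the adjunct clause *since every biologist protested*.
Scope out of an adjunct clause is unavailable: QR respects the adjunct-island constraint.
Hence only narrow scope for *every biologist* (under *some doctor*) survives.

No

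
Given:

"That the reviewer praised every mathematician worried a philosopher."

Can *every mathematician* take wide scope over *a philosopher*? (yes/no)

*every mathematician* occurs within the sentential subject *that the reviewer praised every mathematician*.
Clausal subjects are scope islands; QR from inside the subject into the matrix is barred.
*every mathematician* > *a philosopher* would require crossing that boundary, which is illicit.

No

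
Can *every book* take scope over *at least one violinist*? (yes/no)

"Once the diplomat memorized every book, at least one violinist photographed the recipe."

Structurally, *every book* is inside the adjunct clause *once the diplomat memorized every book*.
Adverbial clauses are not L-marked, so they are barriers for QR — the quantifier cannot escape the adjunct.
So *every book* cannot raise to a position above *at least one violinist*.

No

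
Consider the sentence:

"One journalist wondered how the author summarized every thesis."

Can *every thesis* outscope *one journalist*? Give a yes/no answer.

No

*every thesis* is embedded in the embedded question *how the author summarized every thesis*.
The wh-island constraint blocks QR out of an embedded interrogative.
So *every thesis* cannot raise high enough to outscope *one journalist*; only the surface ordering *one journalist* > *every thesis* is available.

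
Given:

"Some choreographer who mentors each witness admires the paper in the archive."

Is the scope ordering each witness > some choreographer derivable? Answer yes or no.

The target quantifier *each witness* is part of the relative clause *who mentors each witness*.
QR out of a relative clause is ruled out by the relative-clause island constraint.
Hence only narrow scope for *each witness* (under *some choreographer*) survives.

No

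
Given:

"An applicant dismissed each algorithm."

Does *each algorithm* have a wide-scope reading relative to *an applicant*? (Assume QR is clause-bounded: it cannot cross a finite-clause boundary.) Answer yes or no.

Yes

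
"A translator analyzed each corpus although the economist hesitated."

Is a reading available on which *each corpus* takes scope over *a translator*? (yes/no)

The adjunct clause does not contain *each corpus*, which is the matrix object.
Clause-internal QR can adjoin the lower DP above the subject, yielding the inverse reading.

Yes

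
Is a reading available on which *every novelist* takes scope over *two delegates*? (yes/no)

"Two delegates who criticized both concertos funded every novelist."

Yes

The relative clause *who criticized both concertos* modifies *two delegates*, but *every novelist* is not inside that relative clause — it is an argument of the matrix verb.
QR within a single clause is free, so the lower quantifier may take scope over the higher one.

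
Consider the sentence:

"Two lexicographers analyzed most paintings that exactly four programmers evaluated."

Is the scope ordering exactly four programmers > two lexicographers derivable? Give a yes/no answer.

*exactly four programmers* occurs within the relative clause *that exactly four programmers evaluated* modifying *most paintings*.
Quantifiers inside a relative clause are trapped there; the RC boundary blocks QR.
The inverse ordering *exactly four programmers* > *two lexicographers* is therefore underivable.

No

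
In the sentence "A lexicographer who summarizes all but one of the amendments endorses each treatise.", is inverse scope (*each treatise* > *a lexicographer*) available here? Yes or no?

The relative clause *who summarizes all but one of the amendments* modifies *a lexicographer*, but *each treatise* is not inside that relative clause — it is an argument of the matrix verb.
Nothing blocks QR of the lower DP to a position above the higher one, so inverse scope is available.

Yes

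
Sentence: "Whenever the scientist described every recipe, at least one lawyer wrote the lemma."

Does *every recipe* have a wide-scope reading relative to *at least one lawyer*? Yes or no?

*every recipe* occurs within the adjunct clause *whenever the scientist described every recipe*.
Adjuncts are opaque for quantifier raising; a quantifier in an adjunct stays inside it.
So *every recipe* cannot raise to a position above *at least one lawyer*.

No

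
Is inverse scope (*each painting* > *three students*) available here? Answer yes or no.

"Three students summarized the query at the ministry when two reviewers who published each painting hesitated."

No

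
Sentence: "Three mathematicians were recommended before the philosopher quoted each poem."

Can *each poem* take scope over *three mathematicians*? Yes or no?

No

Structurally, *each poem* is inside the adjunct clause *before the philosopher quoted each poem*.
Adverbial clauses are not L-marked, so they are barriers for QR — the quantifier cannot escape the adjunct.
So *each poem* cannot raise high enough to outscope *three mathematicians*; only the surface ordering *three mathematicians* > *each poem* is available.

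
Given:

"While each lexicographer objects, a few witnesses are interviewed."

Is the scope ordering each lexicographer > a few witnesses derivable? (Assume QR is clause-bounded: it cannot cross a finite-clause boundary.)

The DP *each lexicographer* is contained in the adjunct clause *while each lexicographer objects*.
Adjuncts are opaque for quantifier raising; a quantifier in an adjunct stays inside it.
So the wide-scope reading for *each lexicographer* is blocked.

No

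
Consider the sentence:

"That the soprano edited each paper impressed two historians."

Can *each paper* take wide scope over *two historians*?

Structurally, *each paper* is inside the sentential subject *that the soprano edited each paper*.
Clausal subjects are scope islands; QR from inside the subject into the matrix is barred.
The ordering *each paper* > *two historians* is therefore underivable.

No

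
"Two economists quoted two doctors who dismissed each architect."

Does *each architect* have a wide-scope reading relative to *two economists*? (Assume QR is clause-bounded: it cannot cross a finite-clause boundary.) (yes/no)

*each architect* occurs within the relative clause *who dismissed each architect* modifying *two doctors*.
The relative clause forms an island for QR, so the quantifier is confined to the head noun's restrictor.
*each architect* is confined to the island and cannot take scope over *two economists*.

No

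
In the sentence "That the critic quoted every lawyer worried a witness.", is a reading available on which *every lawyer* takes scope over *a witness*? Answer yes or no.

The target quantifier *every lawyer* is part of the sentential subject *that the critic quoted every lawyer*.
Sentential subjects are islands: a quantifier inside the subject clause cannot raise over the matrix predicate.
*every lawyer* > *a witness* would require crossing that boundary, which is illicit.

No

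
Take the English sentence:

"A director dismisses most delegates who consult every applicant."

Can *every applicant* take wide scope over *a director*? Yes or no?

*every applicant* occurs within the relative clause *who consult every applicant* modifying *most delegates*.
A relative clause is a scope island — quantifier raising cannot cross its boundary.
*every applicant* > *a director* would require crossing that boundary, which is illicit.

No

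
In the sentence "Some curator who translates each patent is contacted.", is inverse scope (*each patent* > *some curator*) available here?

No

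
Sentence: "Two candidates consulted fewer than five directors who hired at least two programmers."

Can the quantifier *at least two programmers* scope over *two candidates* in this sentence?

*at least two programmers* is embedded in the relative clause *who hired at least two programmers* modifying *fewer than five directors*.
The relative clause forms an island for QR, so the quantifier is confined to the head noun's restrictor.
There is no licit LF on which *at least two programmers* c-commands *two candidates*.

No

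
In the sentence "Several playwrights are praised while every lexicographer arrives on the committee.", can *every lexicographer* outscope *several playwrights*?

No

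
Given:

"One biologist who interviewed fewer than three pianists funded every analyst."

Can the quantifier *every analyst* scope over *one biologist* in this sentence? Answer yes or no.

Yes

*every analyst* is a matrix argument; only *one biologist* is modified by the relative clause *who interviewed fewer than three pianists*, so the RC island is irrelevant to the target quantifier.
Since no island is crossed, the inverse ordering is licensed alongside surface scope.
So *every analyst* > *one biologist* is among the available readings.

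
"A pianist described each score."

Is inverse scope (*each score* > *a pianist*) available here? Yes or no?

Both DPs are arguments of the same predicate; there is no clause or island boundary between them.
QR within a single clause is free, so the lower quantifier may take scope over the higher one.
Both orderings are possible: *a pianist* > *each score* and *each score* > *a pianist*.

Yes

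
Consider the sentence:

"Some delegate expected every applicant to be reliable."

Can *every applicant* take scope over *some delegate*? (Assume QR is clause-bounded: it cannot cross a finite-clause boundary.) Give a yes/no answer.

*every applicant* is the subject of an ECM infinitive — the infinitival complement of an ECM verb is not a scope island, so *every applicant* can raise into the matrix clause.
QR within a single clause is free, so the lower quantifier may take scope over the higher one.

Yes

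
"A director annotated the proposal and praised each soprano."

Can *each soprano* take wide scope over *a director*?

No

The DP *each soprano* is contained in one conjunct of the coordinate structure (*praised each soprano*).
QR out of a conjunct would have to apply non-ATB, which the CSC forbids.
*each soprano* > *a director* would require crossing that boundary, which is illicit.
(Only the surface reading survives: one fixed director with respect to all the relevant sopranos.)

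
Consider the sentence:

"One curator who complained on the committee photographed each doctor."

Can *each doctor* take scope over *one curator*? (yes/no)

Yes

*each doctor* is a matrix argument; only *one curator* is modified by the relative clause *who complained on the committee*, so the RC island is irrelevant to the target quantifier.
QR within a single clause is free, so the lower quantifier may take scope over the higher one.
So *each doctor* > *one curator* is among the available readings.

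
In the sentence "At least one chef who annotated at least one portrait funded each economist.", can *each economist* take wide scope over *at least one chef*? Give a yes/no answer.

Yes

Although the sentence contains a relative clause (*who annotated at least one portrait*), *each economist* is outside it, in the matrix VP.
Clause-internal QR can adjoin the lower DP above the subject, yielding the inverse reading.
Both orderings are possible: *at least one chef* > *each economist* and *each economist* > *at least one chef*.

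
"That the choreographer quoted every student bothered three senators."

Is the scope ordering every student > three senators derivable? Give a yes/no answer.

No

*every student* is embedded in the sentential subject *that the choreographer quoted every student*.
Clausal subjects are scope islands; QR from inside the subject into the matrix is barred.
*every student* is confined to the island and cannot take scope over *three senators*.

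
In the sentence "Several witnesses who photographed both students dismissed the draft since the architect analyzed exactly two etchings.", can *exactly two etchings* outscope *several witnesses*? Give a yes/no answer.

The DP *exactly two etchings* is contained in the adjunct clause *since the architect analyzed exactly two etchings*.
Adverbial clauses are not L-marked, so they are barriers for QR — the quantifier cannot escape the adjunct.
So *exactly two etchings* cannot raise high enough to outscope *several witnesses*; only the surface ordering *several witnesses* > *exactly two etchings* is available.

No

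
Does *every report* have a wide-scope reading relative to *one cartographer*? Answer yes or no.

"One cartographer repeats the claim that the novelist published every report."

No

The DP *every report* is contained in the complex NP *the claim that the novelist published every report*.
The complex NP is opaque for QR — the quantifier is frozen inside the noun's complement.
*every report* > *one cartographer* would require crossing that boundary, which is illicit.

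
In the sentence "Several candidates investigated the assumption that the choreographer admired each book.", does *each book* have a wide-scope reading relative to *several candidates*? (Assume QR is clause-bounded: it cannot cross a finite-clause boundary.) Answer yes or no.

No

*each book* sits inside the complex NP *the assumption that the choreographer admired each book*.
The complex NP is opaque for QR — the quantifier is frozen inside the noun's complement.
*each book* is confined to the island and cannot take scope over *several candidates*.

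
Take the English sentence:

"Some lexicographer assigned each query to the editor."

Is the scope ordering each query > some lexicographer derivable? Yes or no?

Both DPs are arguments of the same predicate; there is no clause or island boundary between them.
With no island boundary between them, the object can take inverse scope over the subject via ordinary QR within the clause.

Yes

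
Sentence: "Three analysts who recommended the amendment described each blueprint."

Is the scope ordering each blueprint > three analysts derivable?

Yes

The RC *who recommended the amendment* is an island, but *each blueprint* is not inside it — it is the matrix object, a clausemate of *three analysts*.
Since no island is crossed, the inverse ordering is licensed alongside surface scope.
Both orderings are possible: *three analysts* > *each blueprint* and *each blueprint* > *three analysts*.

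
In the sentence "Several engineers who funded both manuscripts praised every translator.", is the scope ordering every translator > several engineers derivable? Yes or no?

*every translator* sits in the matrix clause, not in the relative clause on *several engineers*.
Clause-internal QR can adjoin the lower DP above the subject, yielding the inverse reading.

Yes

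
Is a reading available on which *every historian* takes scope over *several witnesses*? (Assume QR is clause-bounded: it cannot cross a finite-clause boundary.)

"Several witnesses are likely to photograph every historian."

The matrix predicate is a raising verb, whose infinitival complement is not a scope island — *every historian* can QR into the matrix clause.
With no island boundary between them, the object can take inverse scope over the subject via ordinary QR within the clause.
Both orderings are possible: *several witnesses* > *every historian* and *every historian* > *several witnesses*.

Yes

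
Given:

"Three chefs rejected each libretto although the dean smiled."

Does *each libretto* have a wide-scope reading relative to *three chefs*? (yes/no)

Yes

Neither queried DP is inside the adjunct, so the adjunct-island constraint does not apply.
No island intervenes, so both surface and inverse scope are derivable.
So *each libretto* > *three chefs* is among the available readings.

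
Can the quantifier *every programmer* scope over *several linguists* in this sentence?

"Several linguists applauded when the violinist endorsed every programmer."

No

The DP *every programmer* is contained in the adjunct clause *when the violinist endorsed every programmer*.
Adjunct clauses are scope islands: a quantifier inside an adjunct cannot raise into the matrix clause.
So *every programmer* cannot raise to a position above *several linguists*.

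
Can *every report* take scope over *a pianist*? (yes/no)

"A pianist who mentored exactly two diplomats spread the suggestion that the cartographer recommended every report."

No

*every report* occurs within the complex NP *the suggestion that the cartographer recommended every report*.
A that-clause complement to a noun is an island; QR cannot cross the NP boundary.
Hence only narrow scope for *every report* (under *a pianist*) survives.
(Only the surface reading survives: one fixed pianist with respect to all the relevant reports.)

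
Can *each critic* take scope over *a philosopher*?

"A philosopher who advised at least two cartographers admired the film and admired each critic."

No

*each critic* sits inside one conjunct of the coordinate structure (*admired each critic*).
Coordinate structures are islands for non-across-the-board movement, QR included.
*each critic* > *a philosopher* would require crossing that boundary, which is illicit.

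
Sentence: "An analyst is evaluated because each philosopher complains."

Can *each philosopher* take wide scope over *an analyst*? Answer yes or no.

*each philosopher* is embedded in the adjunct clause *because each philosopher complains*.
The adjunct-island constraint bars QR out of an adverbial clause.
So *each philosopher* cannot raise high enough to outscope *an analyst*; only the surface ordering *an analyst* > *each philosopher* is available.

No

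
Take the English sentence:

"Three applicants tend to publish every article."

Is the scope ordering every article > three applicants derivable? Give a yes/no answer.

Yes

Raising constructions are monoclausal for scope purposes; *every article* is not separated from *three applicants* by any island.
With no island boundary between them, the object can take inverse scope over the subject via ordinary QR within the clause.
The sentence is scopally ambiguous between *three applicants* > *every article* and *every article* > *three applicants*.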